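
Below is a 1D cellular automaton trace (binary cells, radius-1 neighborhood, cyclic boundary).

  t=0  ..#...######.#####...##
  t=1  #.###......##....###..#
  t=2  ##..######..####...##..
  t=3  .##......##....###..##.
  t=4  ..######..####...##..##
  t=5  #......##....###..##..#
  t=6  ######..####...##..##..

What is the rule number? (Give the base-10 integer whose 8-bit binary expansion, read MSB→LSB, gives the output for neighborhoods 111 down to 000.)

  ###|.  b7=0 t=0,i=7
  ##.|#  b6=1 t=0,i=11
  #.#|#  b5=1 t=0,i=12
  #..|#  b4=1 t=0,i=0
  .##|.  b3=0 t=0,i=6
  .#.|#  b2=1 t=0,i=2
  ..#|.  b1=0 t=0,i=1
  ...|#  b0=1 t=0,i=4
  bits 01110101 = 117

117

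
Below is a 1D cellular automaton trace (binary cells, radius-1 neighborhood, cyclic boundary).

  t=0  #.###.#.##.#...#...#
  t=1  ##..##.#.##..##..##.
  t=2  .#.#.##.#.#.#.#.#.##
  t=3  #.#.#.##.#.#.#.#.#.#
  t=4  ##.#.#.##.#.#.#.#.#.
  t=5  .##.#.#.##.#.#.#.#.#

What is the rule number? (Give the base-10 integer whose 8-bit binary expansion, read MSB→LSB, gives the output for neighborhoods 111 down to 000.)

  nb ###: next=.  (t=0,i=3, bit7=0)
  nb ##.: next=#  (t=0,i=0, bit6=1)
  nb #.#: next=#  (t=0,i=1, bit5=1)
  nb #..: next=.  (t=0,i=12, bit4=0)
  nb .##: next=.  (t=0,i=2, bit3=0)
  nb .#.: next=.  (t=0,i=6, bit2=0)
  nb ..#: next=#  (t=0,i=14, bit1=1)
  nb ...: next=#  (t=0,i=13, bit0=1)
  bits 01100011 = 99

99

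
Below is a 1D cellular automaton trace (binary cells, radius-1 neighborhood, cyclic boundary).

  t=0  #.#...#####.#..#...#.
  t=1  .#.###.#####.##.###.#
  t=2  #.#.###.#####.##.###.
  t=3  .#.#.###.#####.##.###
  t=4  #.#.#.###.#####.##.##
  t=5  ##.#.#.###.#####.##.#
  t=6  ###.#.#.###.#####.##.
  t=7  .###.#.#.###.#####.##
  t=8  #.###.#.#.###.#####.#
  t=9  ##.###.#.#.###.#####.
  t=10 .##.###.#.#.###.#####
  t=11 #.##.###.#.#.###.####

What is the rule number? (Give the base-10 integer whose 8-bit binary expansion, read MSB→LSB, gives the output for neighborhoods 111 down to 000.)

  ### -> #   bit 7 = 1  t=0,i=7
  ##. -> #   bit 6 = 1  t=0,i=10
  #.# -> #   bit 5 = 1  t=0,i=1
  #.. -> #   bit 4 = 1  t=0,i=3
  .## -> .   bit 3 = 0  t=0,i=6
  .#. -> .   bit 2 = 0  t=0,i=0
  ..# -> #   bit 1 = 1  t=0,i=5
  ... -> #   bit 0 = 1  t=0,i=4
  bits 11110011 = 243

243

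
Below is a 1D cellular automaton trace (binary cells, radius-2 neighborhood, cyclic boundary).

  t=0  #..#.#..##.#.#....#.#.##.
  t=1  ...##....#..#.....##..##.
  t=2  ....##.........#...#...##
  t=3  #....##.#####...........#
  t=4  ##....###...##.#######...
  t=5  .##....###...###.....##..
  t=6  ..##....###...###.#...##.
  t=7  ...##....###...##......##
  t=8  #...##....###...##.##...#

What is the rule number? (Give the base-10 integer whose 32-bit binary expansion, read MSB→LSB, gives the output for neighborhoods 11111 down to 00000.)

968913953

  ##### -> .   bit 31 = 0  t=3,i=10
  ####. -> .   bit 30 = 0  t=3,i=11
  ###.# -> #   bit 29 = 1  t=6,i=16
  ###.. -> #   bit 28 = 1  t=3,i=12
  ##.## -> #   bit 27 = 1  t=3,i=7
  ##.#. -> .   bit 26 = 0  t=0,i=10
  ##..# -> .   bit 25 = 0  t=1,i=20
  ##... -> #   bit 24 = 1  t=1,i=5
  #.### -> #   bit 23 = 1  t=3,i=8
  #.##. -> #   bit 22 = 1  t=0,i=22
  #.#.# -> .   bit 21 = 0  t=0,i=11
  #.#.. -> .   bit 20 = 0  t=0,i=0
  #..## -> .   bit 19 = 0  t=0,i=7
  #..#. -> .   bit 18 = 0  t=0,i=2
  #...# -> .   bit 17 = 0  t=2,i=17
  #.... -> .   bit 16 = 0  t=0,i=15
  .#### -> .   bit 15 = 0  t=3,i=9
  .###. -> #   bit 14 = 1  t=4,i=7
  .##.# -> #   bit 13 = 1  t=0,i=9
  .##.. -> #   bit 12 = 1  t=1,i=4
  .#.## -> .   bit 11 = 0  t=0,i=21
  .#.#. -> #   bit 10 = 1  t=0,i=4
  .#..# -> .   bit 9 = 0  t=0,i=1
  .#... -> .   bit 8 = 0  t=0,i=14
  ..### -> .   bit 7 = 0  t=4,i=6
  ..##. -> .   bit 6 = 0  t=0,i=8
  ..#.# -> #   bit 5 = 1  t=0,i=3
  ..#.. -> .   bit 4 = 0  t=1,i=9
  ...## -> .   bit 3 = 0  t=1,i=2
  ...#. -> .   bit 2 = 0  t=0,i=17
  ....# -> .   bit 1 = 0  t=0,i=16
  ..... -> #   bit 0 = 1  t=1,i=15
  bits 00111001110000000111010000100001 = 968913953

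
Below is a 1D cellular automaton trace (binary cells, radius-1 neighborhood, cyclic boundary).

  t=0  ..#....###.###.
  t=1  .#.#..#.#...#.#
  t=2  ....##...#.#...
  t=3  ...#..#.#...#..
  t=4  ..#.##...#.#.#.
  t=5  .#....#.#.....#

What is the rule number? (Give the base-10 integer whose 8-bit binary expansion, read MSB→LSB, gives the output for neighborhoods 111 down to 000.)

  ### -> #   bit 7 = 1  t=0,i=8
  ##. -> .   bit 6 = 0  t=0,i=9
  #.# -> .   bit 5 = 0  t=0,i=10
  #.. -> #   bit 4 = 1  t=0,i=3
  .## -> .   bit 3 = 0  t=0,i=7
  .#. -> .   bit 2 = 0  t=0,i=2
  ..# -> #   bit 1 = 1  t=0,i=1
  ... -> .   bit 0 = 0  t=0,i=0
  bits 10010010 = 146

146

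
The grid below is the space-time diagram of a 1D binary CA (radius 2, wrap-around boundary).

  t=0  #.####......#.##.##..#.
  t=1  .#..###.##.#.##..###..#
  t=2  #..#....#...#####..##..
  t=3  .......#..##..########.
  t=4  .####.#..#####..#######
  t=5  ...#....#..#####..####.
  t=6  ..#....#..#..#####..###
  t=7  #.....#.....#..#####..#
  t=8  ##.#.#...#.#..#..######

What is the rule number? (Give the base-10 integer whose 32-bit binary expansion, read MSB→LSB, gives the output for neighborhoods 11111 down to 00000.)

  [31] ##### => #  t=2,i=14
  [30] ####. => #  t=0,i=4
  [29] ###.# => .  t=1,i=6
  [28] ###.. => #  t=0,i=5
  [27] ##.## => .  t=0,i=16
  [26] ##.#. => .  t=1,i=10
  [25] ##..# => #  t=0,i=19
  [24] ##... => #  t=0,i=6
  [23] #.### => .  t=0,i=2
  [22] #.##. => #  t=0,i=14
  [21] #.#.# => .  t=0,i=0
  [20] #.#.. => .  t=1,i=1
  [19] #..## => #  t=1,i=3
  [18] #..#. => .  t=0,i=20
  [17] #...# => #  t=2,i=10
  [16] #.... => .  t=0,i=7
  [15] .#### => .  t=0,i=3
  [14] .###. => .  t=1,i=5
  [13] .##.# => .  t=0,i=15
  [12] .##.. => #  t=0,i=18
  [11] .#.## => #  t=0,i=1
  [10] .#.#. => #  t=0,i=22
  [9] .#..# => .  t=1,i=2
  [8] .#... => .  t=2,i=4
  [7] ..### => .  t=1,i=4
  [6] ..##. => #  t=2,i=19
  [5] ..#.# => .  t=0,i=12
  [4] ..#.. => .  t=2,i=0
  [3] ...## => #  t=2,i=11
  [2] ...#. => #  t=0,i=11
  [1] ....# => .  t=0,i=10
  [0] ..... => #  t=0,i=8
  bits 11010011010010100001110001001101 = 3544849485

3544849485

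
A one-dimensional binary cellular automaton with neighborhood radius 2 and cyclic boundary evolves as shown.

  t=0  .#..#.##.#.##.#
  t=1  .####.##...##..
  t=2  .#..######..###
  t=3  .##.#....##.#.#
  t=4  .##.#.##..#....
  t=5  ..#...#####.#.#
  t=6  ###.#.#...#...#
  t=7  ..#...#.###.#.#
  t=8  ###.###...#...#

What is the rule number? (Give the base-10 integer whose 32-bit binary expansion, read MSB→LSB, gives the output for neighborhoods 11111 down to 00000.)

995570358

  nb #####: next=.  (t=2,i=6, bit31=0)
  nb ####.: next=.  (t=1,i=3, bit30=0)
  nb ###.#: next=#  (t=1,i=4, bit29=1)
  nb ###..: next=#  (t=2,i=9, bit28=1)
  nb ##.##: next=#  (t=1,i=5, bit27=1)
  nb ##.#.: next=.  (t=0,i=8, bit26=0)
  nb ##..#: next=#  (t=2,i=10, bit25=1)
  nb ##...: next=#  (t=1,i=8, bit24=1)
  nb #.###: next=.  (t=7,i=8, bit23=0)
  nb #.##.: next=#  (t=0,i=6, bit22=1)
  nb #.#.#: next=.  (t=0,i=9, bit21=0)
  nb #.#..: next=#  (t=0,i=1, bit20=1)
  nb #..##: next=.  (t=2,i=3, bit19=0)
  nb #..#.: next=#  (t=0,i=3, bit18=1)
  nb #...#: next=#  (t=1,i=9, bit17=1)
  nb #....: next=#  (t=3,i=6, bit16=1)
  nb .####: next=.  (t=1,i=2, bit15=0)
  nb .###.: next=.  (t=2,i=13, bit14=0)
  nb .##.#: next=#  (t=0,i=7, bit13=1)
  nb .##..: next=#  (t=1,i=7, bit12=1)
  nb .#.##: next=.  (t=0,i=5, bit11=0)
  nb .#.#.: next=.  (t=0,i=0, bit10=0)
  nb .#..#: next=#  (t=0,i=2, bit9=1)
  nb .#...: next=.  (t=3,i=5, bit8=0)
  nb ..###: next=#  (t=1,i=1, bit7=1)
  nb ..##.: next=.  (t=1,i=11, bit6=0)
  nb ..#.#: next=#  (t=0,i=4, bit5=1)
  nb ..#..: next=#  (t=4,i=10, bit4=1)
  nb ...##: next=.  (t=1,i=0, bit3=0)
  nb ...#.: next=#  (t=6,i=9, bit2=1)
  nb ....#: next=#  (t=3,i=7, bit1=1)
  nb .....: next=.  (t=4,i=13, bit0=0)
  bits 00111011010101110011001010110110 = 995570358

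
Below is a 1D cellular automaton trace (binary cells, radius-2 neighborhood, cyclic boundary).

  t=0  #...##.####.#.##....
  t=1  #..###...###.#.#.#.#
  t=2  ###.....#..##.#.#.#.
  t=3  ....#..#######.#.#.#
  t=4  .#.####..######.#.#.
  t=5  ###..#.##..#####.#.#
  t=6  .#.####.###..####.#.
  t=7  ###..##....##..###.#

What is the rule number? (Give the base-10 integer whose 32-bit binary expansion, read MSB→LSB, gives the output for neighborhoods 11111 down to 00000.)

  [31] ##### => #  t=3,i=9
  [30] ####. => #  t=0,i=9
  [29] ###.# => #  t=0,i=10
  [28] ###.. => .  t=1,i=5
  [27] ##.## => .  t=0,i=6
  [26] ##.#. => #  t=0,i=11
  [25] ##..# => #  t=1,i=1
  [24] ##... => .  t=0,i=16
  [23] #.### => .  t=0,i=7
  [22] #.##. => .  t=0,i=14
  [21] #.#.# => .  t=0,i=12
  [20] #.#.. => .  t=3,i=19
  [19] #..## => #  t=1,i=2
  [18] #..#. => #  t=4,i=0
  [17] #...# => .  t=0,i=2
  [16] #.... => #  t=0,i=17
  [15] .#### => .  t=0,i=8
  [14] .###. => .  t=1,i=4
  [13] .##.# => #  t=0,i=5
  [12] .##.. => #  t=0,i=15
  [11] .#.## => #  t=0,i=13
  [10] .#.#. => #  t=1,i=14
  [9] .#..# => #  t=2,i=9
  [8] .#... => .  t=0,i=1
  [7] ..### => .  t=1,i=3
  [6] ..##. => #  t=0,i=4
  [5] ..#.# => #  t=4,i=1
  [4] ..#.. => #  t=0,i=0
  [3] ...## => #  t=0,i=3
  [2] ...#. => #  t=0,i=19
  [1] ....# => .  t=0,i=18
  [0] ..... => .  t=2,i=5
  bits 11100110000011010011111001111100 = 3859627644

3859627644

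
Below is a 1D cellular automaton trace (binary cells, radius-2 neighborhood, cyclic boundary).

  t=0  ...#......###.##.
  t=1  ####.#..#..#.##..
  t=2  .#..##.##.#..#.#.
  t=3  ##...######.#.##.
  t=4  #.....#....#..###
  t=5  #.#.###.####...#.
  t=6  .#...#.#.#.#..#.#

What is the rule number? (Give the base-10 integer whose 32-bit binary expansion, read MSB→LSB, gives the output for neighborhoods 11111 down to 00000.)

508945430

  ##### -> .   bit 31 = 0  t=3,i=7
  ####. -> .   bit 30 = 0  t=1,i=2
  ###.# -> .   bit 29 = 0  t=0,i=12
  ###.. -> #   bit 28 = 1  t=4,i=0
  ##.## -> #   bit 27 = 1  t=0,i=13
  ##.#. -> #   bit 26 = 1  t=1,i=4
  ##..# -> #   bit 25 = 1  t=1,i=15
  ##... -> .   bit 24 = 0  t=0,i=16
  #.### -> .   bit 23 = 0  t=5,i=4
  #.##. -> #   bit 22 = 1  t=0,i=14
  #.#.# -> .   bit 21 = 0  t=3,i=12
  #.#.. -> #   bit 20 = 1  t=1,i=5
  #..## -> .   bit 19 = 0  t=1,i=16
  #..#. -> #   bit 18 = 1  t=1,i=7
  #...# -> .   bit 17 = 0  t=3,i=3
  #.... -> #   bit 16 = 1  t=0,i=0
  .#### -> #   bit 15 = 1  t=1,i=1
  .###. -> #   bit 14 = 1  t=0,i=11
  .##.# -> #   bit 13 = 1  t=2,i=5
  .##.. -> .   bit 12 = 0  t=0,i=15
  .#.## -> .   bit 11 = 0  t=1,i=12
  .#.#. -> #   bit 10 = 1  t=2,i=14
  .#..# -> .   bit 9 = 0  t=1,i=6
  .#... -> .   bit 8 = 0  t=0,i=4
  ..### -> .   bit 7 = 0  t=0,i=10
  ..##. -> .   bit 6 = 0  t=2,i=4
  ..#.# -> .   bit 5 = 0  t=1,i=11
  ..#.. -> #   bit 4 = 1  t=0,i=3
  ...## -> .   bit 3 = 0  t=0,i=9
  ...#. -> #   bit 2 = 1  t=0,i=2
  ....# -> #   bit 1 = 1  t=0,i=1
  ..... -> .   bit 0 = 0  t=0,i=6
  bits 00011110010101011110010000010110 = 508945430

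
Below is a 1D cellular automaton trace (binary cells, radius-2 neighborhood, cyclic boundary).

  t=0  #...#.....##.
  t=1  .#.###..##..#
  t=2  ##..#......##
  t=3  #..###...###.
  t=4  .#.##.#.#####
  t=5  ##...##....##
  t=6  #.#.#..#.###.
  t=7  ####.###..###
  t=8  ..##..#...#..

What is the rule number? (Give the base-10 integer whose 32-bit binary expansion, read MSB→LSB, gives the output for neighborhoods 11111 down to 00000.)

  nb #####: next=.  (t=4,i=10, bit31=0)
  nb ####.: next=#  (t=2,i=0, bit30=1)
  nb ###.#: next=#  (t=3,i=11, bit29=1)
  nb ###..: next=.  (t=1,i=5, bit28=0)
  nb ##.##: next=.  (t=7,i=4, bit27=0)
  nb ##.#.: next=#  (t=0,i=12, bit26=1)
  nb ##..#: next=.  (t=1,i=6, bit25=0)
  nb ##...: next=#  (t=3,i=6, bit24=1)
  nb #.###: next=.  (t=1,i=3, bit23=0)
  nb #.##.: next=.  (t=4,i=3, bit22=0)
  nb #.#.#: next=#  (t=1,i=1, bit21=1)
  nb #.#..: next=.  (t=0,i=0, bit20=0)
  nb #..##: next=.  (t=1,i=7, bit19=0)
  nb #..#.: next=#  (t=1,i=11, bit18=1)
  nb #...#: next=.  (t=0,i=2, bit17=0)
  nb #....: next=.  (t=0,i=6, bit16=0)
  nb .####: next=.  (t=2,i=12, bit15=0)
  nb .###.: next=#  (t=1,i=4, bit14=1)
  nb .##.#: next=.  (t=0,i=11, bit13=0)
  nb .##..: next=.  (t=1,i=9, bit12=0)
  nb .#.##: next=.  (t=1,i=2, bit11=0)
  nb .#.#.: next=#  (t=1,i=0, bit10=1)
  nb .#..#: next=#  (t=3,i=1, bit9=1)
  nb .#...: next=#  (t=0,i=1, bit8=1)
  nb ..###: next=#  (t=2,i=11, bit7=1)
  nb ..##.: next=.  (t=0,i=10, bit6=0)
  nb ..#.#: next=#  (t=1,i=12, bit5=1)
  nb ..#..: next=#  (t=0,i=4, bit4=1)
  nb ...##: next=#  (t=0,i=9, bit3=1)
  nb ...#.: next=#  (t=0,i=3, bit2=1)
  nb ....#: next=#  (t=0,i=8, bit1=1)
  nb .....: next=.  (t=0,i=7, bit0=0)
  bits 01100101001001000100011110111110 = 1696876478

1696876478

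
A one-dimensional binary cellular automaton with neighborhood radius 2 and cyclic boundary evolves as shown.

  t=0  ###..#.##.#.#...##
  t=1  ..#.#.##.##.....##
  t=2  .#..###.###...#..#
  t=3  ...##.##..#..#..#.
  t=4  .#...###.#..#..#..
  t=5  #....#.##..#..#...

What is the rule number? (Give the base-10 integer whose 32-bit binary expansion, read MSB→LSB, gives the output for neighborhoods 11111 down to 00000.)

1013749894

  [31] ##### => .  t=0,i=0
  [30] ####. => .  t=0,i=1
  [29] ###.# => #  t=2,i=6
  [28] ###.. => #  t=0,i=2
  [27] ##.## => #  t=1,i=8
  [26] ##.#. => #  t=0,i=9
  [25] ##..# => .  t=0,i=3
  [24] ##... => .  t=1,i=11
  [23] #.### => .  t=2,i=8
  [22] #.##. => #  t=0,i=7
  [21] #.#.# => #  t=0,i=10
  [20] #.#.. => .  t=0,i=12
  [19] #..## => #  t=2,i=3
  [18] #..#. => #  t=0,i=4
  [17] #...# => .  t=0,i=14
  [16] #.... => .  t=1,i=12
  [15] .#### => #  t=0,i=17
  [14] .###. => .  t=2,i=5
  [13] .##.# => .  t=0,i=8
  [12] .##.. => #  t=1,i=10
  [11] .#.## => #  t=0,i=6
  [10] .#.#. => .  t=0,i=11
  [9] .#..# => .  t=2,i=2
  [8] .#... => .  t=0,i=13
  [7] ..### => #  t=0,i=16
  [6] ..##. => .  t=1,i=16
  [5] ..#.# => .  t=0,i=5
  [4] ..#.. => .  t=2,i=14
  [3] ...## => .  t=0,i=15
  [2] ...#. => #  t=2,i=13
  [1] ....# => #  t=1,i=14
  [0] ..... => .  t=1,i=13
  bits 00111100011011001001100010000110 = 1013749894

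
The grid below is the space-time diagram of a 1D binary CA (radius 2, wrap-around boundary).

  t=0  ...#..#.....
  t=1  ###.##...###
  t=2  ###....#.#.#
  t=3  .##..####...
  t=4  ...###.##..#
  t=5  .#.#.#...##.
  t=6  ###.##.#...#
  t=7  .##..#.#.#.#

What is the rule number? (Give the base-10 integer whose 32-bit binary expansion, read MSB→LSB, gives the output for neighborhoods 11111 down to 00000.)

  nb #####: next=#  (t=1,i=0, bit31=1)
  nb ####.: next=#  (t=1,i=1, bit30=1)
  nb ###.#: next=#  (t=1,i=2, bit29=1)
  nb ###..: next=#  (t=2,i=2, bit28=1)
  nb ##.##: next=.  (t=1,i=3, bit27=0)
  nb ##.#.: next=.  (t=6,i=6, bit26=0)
  nb ##..#: next=#  (t=3,i=3, bit25=1)
  nb ##...: next=.  (t=1,i=6, bit24=0)
  nb #.###: next=.  (t=2,i=11, bit23=0)
  nb #.##.: next=.  (t=1,i=4, bit22=0)
  nb #.#.#: next=.  (t=2,i=9, bit21=0)
  nb #.#..: next=#  (t=5,i=5, bit20=1)
  nb #..##: next=#  (t=3,i=4, bit19=1)
  nb #..#.: next=#  (t=0,i=5, bit18=1)
  nb #...#: next=#  (t=1,i=7, bit17=1)
  nb #....: next=.  (t=0,i=8, bit16=0)
  nb .####: next=.  (t=1,i=10, bit15=0)
  nb .###.: next=.  (t=4,i=4, bit14=0)
  nb .##.#: next=#  (t=6,i=5, bit13=1)
  nb .##..: next=.  (t=1,i=5, bit12=0)
  nb .#.##: next=.  (t=2,i=10, bit11=0)
  nb .#.#.: next=#  (t=2,i=8, bit10=1)
  nb .#..#: next=#  (t=0,i=4, bit9=1)
  nb .#...: next=.  (t=0,i=7, bit8=0)
  nb ..###: next=#  (t=1,i=9, bit7=1)
  nb ..##.: next=.  (t=3,i=1, bit6=0)
  nb ..#.#: next=#  (t=2,i=7, bit5=1)
  nb ..#..: next=.  (t=0,i=3, bit4=0)
  nb ...##: next=.  (t=1,i=8, bit3=0)
  nb ...#.: next=#  (t=0,i=2, bit2=1)
  nb ....#: next=#  (t=0,i=1, bit1=1)
  nb .....: next=#  (t=0,i=0, bit0=1)
  bits 11110010000111100010011010100111 = 4062062247

4062062247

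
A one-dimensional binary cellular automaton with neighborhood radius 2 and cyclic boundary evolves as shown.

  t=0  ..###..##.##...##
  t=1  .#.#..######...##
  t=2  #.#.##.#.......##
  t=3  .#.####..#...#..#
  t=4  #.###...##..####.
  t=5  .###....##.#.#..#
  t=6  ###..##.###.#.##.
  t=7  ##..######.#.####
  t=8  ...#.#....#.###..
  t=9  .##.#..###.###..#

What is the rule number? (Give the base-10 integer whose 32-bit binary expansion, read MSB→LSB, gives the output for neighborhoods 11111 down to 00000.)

  nb #####: next=.  (t=1,i=8, bit31=0)
  nb ####.: next=.  (t=1,i=10, bit30=0)
  nb ###.#: next=.  (t=2,i=0, bit29=0)
  nb ###..: next=.  (t=0,i=4, bit28=0)
  nb ##.##: next=#  (t=0,i=9, bit27=1)
  nb ##.#.: next=#  (t=1,i=0, bit26=1)
  nb ##..#: next=.  (t=0,i=0, bit25=0)
  nb ##...: next=.  (t=0,i=12, bit24=0)
  nb #.###: next=#  (t=3,i=3, bit23=1)
  nb #.##.: next=#  (t=0,i=10, bit22=1)
  nb #.#.#: next=.  (t=1,i=1, bit21=0)
  nb #.#..: next=.  (t=1,i=3, bit20=0)
  nb #..##: next=#  (t=0,i=1, bit19=1)
  nb #..#.: next=#  (t=3,i=8, bit18=1)
  nb #...#: next=.  (t=0,i=13, bit17=0)
  nb #....: next=#  (t=2,i=9, bit16=1)
  nb .####: next=#  (t=1,i=7, bit15=1)
  nb .###.: next=#  (t=0,i=3, bit14=1)
  nb .##.#: next=#  (t=0,i=8, bit13=1)
  nb .##..: next=#  (t=0,i=11, bit12=1)
  nb .#.##: next=#  (t=2,i=3, bit11=1)
  nb .#.#.: next=#  (t=1,i=2, bit10=1)
  nb .#..#: next=#  (t=1,i=4, bit9=1)
  nb .#...: next=.  (t=2,i=8, bit8=0)
  nb ..###: next=.  (t=0,i=2, bit7=0)
  nb ..##.: next=#  (t=0,i=7, bit6=1)
  nb ..#.#: next=.  (t=3,i=16, bit5=0)
  nb ..#..: next=#  (t=3,i=9, bit4=1)
  nb ...##: next=.  (t=0,i=14, bit3=0)
  nb ...#.: next=#  (t=3,i=12, bit2=1)
  nb ....#: next=#  (t=2,i=13, bit1=1)
  nb .....: next=.  (t=2,i=10, bit0=0)
  bits 00001100110011011111111001010110 = 214826582

214826582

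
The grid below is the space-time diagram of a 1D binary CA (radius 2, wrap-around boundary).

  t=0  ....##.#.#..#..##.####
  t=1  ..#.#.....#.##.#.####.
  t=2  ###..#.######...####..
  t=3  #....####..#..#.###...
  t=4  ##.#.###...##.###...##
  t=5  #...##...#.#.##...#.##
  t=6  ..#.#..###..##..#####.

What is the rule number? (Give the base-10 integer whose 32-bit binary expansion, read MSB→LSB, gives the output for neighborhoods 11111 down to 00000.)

  ##### -> .   bit 31 = 0  t=2,i=9
  ####. -> #   bit 30 = 1  t=0,i=20
  ###.# -> .   bit 29 = 0  t=4,i=1
  ###.. -> .   bit 28 = 0  t=0,i=21
  ##.## -> #   bit 27 = 1  t=0,i=17
  ##.#. -> .   bit 26 = 0  t=0,i=6
  ##..# -> .   bit 25 = 0  t=2,i=3
  ##... -> .   bit 24 = 0  t=0,i=0
  #.### -> #   bit 23 = 1  t=0,i=18
  #.##. -> #   bit 22 = 1  t=1,i=12
  #.#.# -> .   bit 21 = 0  t=0,i=7
  #.#.. -> .   bit 20 = 0  t=0,i=9
  #..## -> .   bit 19 = 0  t=0,i=14
  #..#. -> .   bit 18 = 0  t=0,i=11
  #...# -> #   bit 17 = 1  t=1,i=0
  #.... -> .   bit 16 = 0  t=0,i=1
  .#### -> #   bit 15 = 1  t=0,i=19
  .###. -> .   bit 14 = 0  t=2,i=1
  .##.# -> .   bit 13 = 0  t=0,i=5
  .##.. -> .   bit 12 = 0  t=5,i=5
  .#.## -> #   bit 11 = 1  t=1,i=11
  .#.#. -> .   bit 10 = 0  t=0,i=8
  .#..# -> #   bit 9 = 1  t=0,i=10
  .#... -> #   bit 8 = 1  t=1,i=5
  ..### -> #   bit 7 = 1  t=2,i=0
  ..##. -> #   bit 6 = 1  t=0,i=4
  ..#.# -> #   bit 5 = 1  t=1,i=2
  ..#.. -> #   bit 4 = 1  t=0,i=12
  ...## -> .   bit 3 = 0  t=0,i=3
  ...#. -> #   bit 2 = 1  t=1,i=1
  ....# -> #   bit 1 = 1  t=0,i=2
  ..... -> #   bit 0 = 1  t=1,i=7
  bits 01001000110000101000101111110111 = 1220709367

1220709367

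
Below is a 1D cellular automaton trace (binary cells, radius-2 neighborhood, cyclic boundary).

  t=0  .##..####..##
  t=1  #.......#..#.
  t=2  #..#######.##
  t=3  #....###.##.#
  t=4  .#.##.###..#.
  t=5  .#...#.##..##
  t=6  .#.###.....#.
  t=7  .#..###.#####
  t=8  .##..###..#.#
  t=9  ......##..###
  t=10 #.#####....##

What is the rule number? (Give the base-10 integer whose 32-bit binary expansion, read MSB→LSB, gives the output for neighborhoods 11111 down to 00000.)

3107079807

  ##### -> #   bit 31 = 1  t=2,i=5
  ####. -> .   bit 30 = 0  t=0,i=7
  ###.# -> #   bit 29 = 1  t=2,i=9
  ###.. -> #   bit 28 = 1  t=0,i=8
  ##.## -> #   bit 27 = 1  t=0,i=0
  ##.#. -> .   bit 26 = 0  t=5,i=0
  ##..# -> .   bit 25 = 0  t=0,i=3
  ##... -> #   bit 24 = 1  t=3,i=1
  #.### -> .   bit 23 = 0  t=2,i=11
  #.##. -> .   bit 22 = 0  t=0,i=1
  #.#.# -> #   bit 21 = 1  t=8,i=12
  #.#.. -> #   bit 20 = 1  t=1,i=0
  #..## -> .   bit 19 = 0  t=0,i=4
  #..#. -> .   bit 18 = 0  t=1,i=10
  #...# -> #   bit 17 = 1  t=5,i=3
  #.... -> .   bit 16 = 0  t=1,i=2
  .#### -> .   bit 15 = 0  t=0,i=6
  .###. -> #   bit 14 = 1  t=2,i=12
  .##.# -> .   bit 13 = 0  t=0,i=12
  .##.. -> .   bit 12 = 0  t=0,i=2
  .#.## -> .   bit 11 = 0  t=4,i=2
  .#.#. -> #   bit 10 = 1  t=1,i=12
  .#..# -> #   bit 9 = 1  t=1,i=9
  .#... -> .   bit 8 = 0  t=1,i=1
  ..### -> .   bit 7 = 0  t=0,i=5
  ..##. -> #   bit 6 = 1  t=0,i=11
  ..#.# -> #   bit 5 = 1  t=1,i=11
  ..#.. -> #   bit 4 = 1  t=1,i=8
  ...## -> #   bit 3 = 1  t=3,i=4
  ...#. -> #   bit 2 = 1  t=1,i=7
  ....# -> #   bit 1 = 1  t=1,i=6
  ..... -> #   bit 0 = 1  t=1,i=3
  bits 10111001001100100100011001111111 = 3107079807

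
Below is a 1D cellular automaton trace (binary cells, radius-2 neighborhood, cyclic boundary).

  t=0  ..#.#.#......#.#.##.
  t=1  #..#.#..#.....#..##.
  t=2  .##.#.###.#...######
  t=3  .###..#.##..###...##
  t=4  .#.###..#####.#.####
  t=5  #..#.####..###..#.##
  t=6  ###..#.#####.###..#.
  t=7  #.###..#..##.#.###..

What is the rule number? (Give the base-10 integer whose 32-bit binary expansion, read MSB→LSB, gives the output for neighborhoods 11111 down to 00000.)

1993291480

  [31] ##### => .  t=2,i=16
  [30] ####. => #  t=2,i=18
  [29] ###.# => #  t=2,i=8
  [28] ###.. => #  t=3,i=3
  [27] ##.## => .  t=2,i=0
  [26] ##.#. => #  t=1,i=19
  [25] ##..# => #  t=3,i=4
  [24] ##... => .  t=0,i=19
  [23] #.### => #  t=2,i=6
  [22] #.##. => #  t=0,i=17
  [21] #.#.# => .  t=0,i=4
  [20] #.#.. => .  t=0,i=6
  [19] #..## => #  t=1,i=16
  [18] #..#. => #  t=1,i=2
  [17] #...# => #  t=0,i=0
  [16] #.... => #  t=0,i=8
  [15] .#### => .  t=2,i=15
  [14] .###. => .  t=2,i=7
  [13] .##.# => #  t=1,i=18
  [12] .##.. => #  t=0,i=18
  [11] .#.## => .  t=0,i=16
  [10] .#.#. => #  t=0,i=3
  [9] .#..# => #  t=1,i=1
  [8] .#... => .  t=0,i=7
  [7] ..### => #  t=2,i=14
  [6] ..##. => #  t=1,i=17
  [5] ..#.# => .  t=0,i=2
  [4] ..#.. => #  t=1,i=8
  [3] ...## => #  t=2,i=13
  [2] ...#. => .  t=0,i=1
  [1] ....# => .  t=0,i=11
  [0] ..... => .  t=0,i=9
  bits 01110110110011110011011011011000 = 1993291480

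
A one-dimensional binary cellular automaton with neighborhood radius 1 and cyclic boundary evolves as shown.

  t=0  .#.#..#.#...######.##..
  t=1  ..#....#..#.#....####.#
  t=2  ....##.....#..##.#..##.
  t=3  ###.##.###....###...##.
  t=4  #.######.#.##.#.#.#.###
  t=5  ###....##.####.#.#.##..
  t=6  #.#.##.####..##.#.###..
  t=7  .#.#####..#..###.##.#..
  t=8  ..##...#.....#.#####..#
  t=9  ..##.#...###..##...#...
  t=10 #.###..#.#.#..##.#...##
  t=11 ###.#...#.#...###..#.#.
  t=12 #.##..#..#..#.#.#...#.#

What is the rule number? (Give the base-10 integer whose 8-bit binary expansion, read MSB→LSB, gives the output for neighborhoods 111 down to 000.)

105

  ### -> .   bit 7 = 0  t=0,i=13
  ##. -> #   bit 6 = 1  t=0,i=17
  #.# -> #   bit 5 = 1  t=0,i=2
  #.. -> .   bit 4 = 0  t=0,i=4
  .## -> #   bit 3 = 1  t=0,i=12
  .#. -> .   bit 2 = 0  t=0,i=1
  ..# -> .   bit 1 = 0  t=0,i=0
  ... -> #   bit 0 = 1  t=0,i=10
  bits 01101001 = 105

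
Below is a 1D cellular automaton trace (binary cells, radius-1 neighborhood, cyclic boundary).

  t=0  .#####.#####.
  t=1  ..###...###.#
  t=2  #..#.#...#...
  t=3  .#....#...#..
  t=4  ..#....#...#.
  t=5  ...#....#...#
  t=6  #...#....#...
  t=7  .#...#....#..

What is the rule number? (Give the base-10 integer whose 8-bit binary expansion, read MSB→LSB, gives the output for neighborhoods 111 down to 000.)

  ### -> #   bit 7 = 1  t=0,i=2
  ##. -> .   bit 6 = 0  t=0,i=5
  #.# -> .   bit 5 = 0  t=0,i=6
  #.. -> #   bit 4 = 1  t=0,i=12
  .## -> .   bit 3 = 0  t=0,i=1
  .#. -> .   bit 2 = 0  t=1,i=12
  ..# -> .   bit 1 = 0  t=0,i=0
  ... -> .   bit 0 = 0  t=1,i=6
  bits 10010000 = 144

144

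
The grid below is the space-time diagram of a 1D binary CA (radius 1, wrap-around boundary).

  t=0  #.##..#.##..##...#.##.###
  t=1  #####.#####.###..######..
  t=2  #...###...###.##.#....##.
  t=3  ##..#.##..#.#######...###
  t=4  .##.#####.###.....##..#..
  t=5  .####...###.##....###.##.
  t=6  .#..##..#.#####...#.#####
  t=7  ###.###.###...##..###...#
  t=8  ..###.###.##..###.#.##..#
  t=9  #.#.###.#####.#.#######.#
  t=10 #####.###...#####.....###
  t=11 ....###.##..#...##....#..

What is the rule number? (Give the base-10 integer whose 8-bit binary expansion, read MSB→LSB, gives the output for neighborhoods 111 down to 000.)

  nb ###: next=.  (t=0,i=23, bit7=0)
  nb ##.: next=#  (t=0,i=0, bit6=1)
  nb #.#: next=#  (t=0,i=1, bit5=1)
  nb #..: next=#  (t=0,i=4, bit4=1)
  nb .##: next=#  (t=0,i=2, bit3=1)
  nb .#.: next=#  (t=0,i=6, bit2=1)
  nb ..#: next=.  (t=0,i=5, bit1=0)
  nb ...: next=.  (t=0,i=15, bit0=0)
  bits 01111100 = 124

124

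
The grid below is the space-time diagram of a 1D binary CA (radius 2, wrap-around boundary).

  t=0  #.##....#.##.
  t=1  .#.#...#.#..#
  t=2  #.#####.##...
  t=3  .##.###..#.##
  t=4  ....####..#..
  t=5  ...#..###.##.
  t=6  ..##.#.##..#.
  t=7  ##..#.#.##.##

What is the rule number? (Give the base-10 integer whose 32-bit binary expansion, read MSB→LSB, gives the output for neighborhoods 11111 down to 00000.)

4137311516

  #####|#  b31=1 t=2,i=4
  ####.|#  b30=1 t=2,i=5
  ###.#|#  b29=1 t=2,i=6
  ###..|#  b28=1 t=3,i=6
  ##.##|.  b27=0 t=2,i=7
  ##.#.|#  b26=1 t=0,i=12
  ##..#|#  b25=1 t=3,i=7
  ##...|.  b24=0 t=0,i=4
  #.###|#  b23=1 t=2,i=2
  #.##.|.  b22=0 t=0,i=2
  #.#.#|.  b21=0 t=0,i=0
  #.#..|#  b20=1 t=1,i=3
  #..##|#  b19=1 t=5,i=5
  #..#.|.  b18=0 t=1,i=11
  #...#|#  b17=1 t=1,i=5
  #....|.  b16=0 t=0,i=5
  .####|.  b15=0 t=2,i=3
  .###.|#  b14=1 t=3,i=5
  .##.#|.  b13=0 t=0,i=11
  .##..|#  b12=1 t=0,i=3
  .#.##|#  b11=1 t=0,i=1
  .#.#.|#  b10=1 t=1,i=0
  .#..#|.  b9=0 t=1,i=10
  .#...|#  b8=1 t=1,i=4
  ..###|.  b7=0 t=4,i=4
  ..##.|.  b6=0 t=6,i=2
  ..#.#|.  b5=0 t=0,i=8
  ..#..|#  b4=1 t=4,i=10
  ...##|#  b3=1 t=4,i=3
  ...#.|#  b2=1 t=0,i=7
  ....#|.  b1=0 t=0,i=6
  .....|.  b0=0 t=4,i=0
  bits 11110110100110100101110100011100 = 4137311516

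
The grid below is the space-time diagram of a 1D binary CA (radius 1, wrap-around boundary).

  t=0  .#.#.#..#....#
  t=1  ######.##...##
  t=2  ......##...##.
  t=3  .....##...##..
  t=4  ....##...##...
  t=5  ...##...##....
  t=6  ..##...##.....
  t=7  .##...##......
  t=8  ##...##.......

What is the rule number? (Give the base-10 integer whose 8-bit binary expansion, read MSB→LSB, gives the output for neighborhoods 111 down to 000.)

  nb ###: next=.  (t=1,i=0, bit7=0)
  nb ##.: next=.  (t=1,i=5, bit6=0)
  nb #.#: next=#  (t=0,i=0, bit5=1)
  nb #..: next=.  (t=0,i=6, bit4=0)
  nb .##: next=#  (t=1,i=7, bit3=1)
  nb .#.: next=#  (t=0,i=1, bit2=1)
  nb ..#: next=#  (t=0,i=7, bit1=1)
  nb ...: next=.  (t=0,i=10, bit0=0)
  bits 00101110 = 46

46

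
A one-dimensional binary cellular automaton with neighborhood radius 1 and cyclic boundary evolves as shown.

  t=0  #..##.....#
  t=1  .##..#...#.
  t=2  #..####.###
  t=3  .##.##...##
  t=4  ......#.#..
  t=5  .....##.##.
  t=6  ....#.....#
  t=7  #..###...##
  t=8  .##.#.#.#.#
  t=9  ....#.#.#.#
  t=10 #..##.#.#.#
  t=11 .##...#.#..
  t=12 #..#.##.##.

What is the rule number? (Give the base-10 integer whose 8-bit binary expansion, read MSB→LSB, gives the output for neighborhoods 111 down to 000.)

  ###|#  b7=1 t=2,i=4
  ##.|.  b6=0 t=0,i=0
  #.#|.  b5=0 t=2,i=7
  #..|#  b4=1 t=0,i=1
  .##|.  b3=0 t=0,i=3
  .#.|#  b2=1 t=1,i=5
  ..#|#  b1=1 t=0,i=2
  ...|.  b0=0 t=0,i=6
  bits 10010110 = 150

150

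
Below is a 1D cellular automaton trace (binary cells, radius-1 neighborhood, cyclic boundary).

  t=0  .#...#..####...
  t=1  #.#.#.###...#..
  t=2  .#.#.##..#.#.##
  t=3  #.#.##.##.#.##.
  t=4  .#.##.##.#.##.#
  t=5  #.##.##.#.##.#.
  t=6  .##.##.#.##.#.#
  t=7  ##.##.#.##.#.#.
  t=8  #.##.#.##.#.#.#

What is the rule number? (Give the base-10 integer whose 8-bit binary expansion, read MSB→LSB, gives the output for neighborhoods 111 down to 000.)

58

  ### -> .   bit 7 = 0  t=0,i=9
  ##. -> .   bit 6 = 0  t=0,i=11
  #.# -> #   bit 5 = 1  t=1,i=1
  #.. -> #   bit 4 = 1  t=0,i=2
  .## -> #   bit 3 = 1  t=0,i=8
  .#. -> .   bit 2 = 0  t=0,i=1
  ..# -> #   bit 1 = 1  t=0,i=0
  ... -> .   bit 0 = 0  t=0,i=3
  bits 00111010 = 58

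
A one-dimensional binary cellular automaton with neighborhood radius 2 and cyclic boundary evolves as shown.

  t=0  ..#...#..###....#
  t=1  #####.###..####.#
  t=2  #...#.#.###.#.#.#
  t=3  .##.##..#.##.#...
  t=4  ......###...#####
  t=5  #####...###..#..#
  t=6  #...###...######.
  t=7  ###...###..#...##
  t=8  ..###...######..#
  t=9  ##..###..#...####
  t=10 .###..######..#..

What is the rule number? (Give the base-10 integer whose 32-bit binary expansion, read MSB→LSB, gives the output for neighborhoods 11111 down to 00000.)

  nb #####: next=.  (t=1,i=1, bit31=0)
  nb ####.: next=.  (t=1,i=3, bit30=0)
  nb ###.#: next=#  (t=1,i=4, bit29=1)
  nb ###..: next=#  (t=0,i=11, bit28=1)
  nb ##.##: next=.  (t=1,i=5, bit27=0)
  nb ##.#.: next=#  (t=2,i=11, bit26=1)
  nb ##..#: next=#  (t=1,i=9, bit25=1)
  nb ##...: next=#  (t=0,i=12, bit24=1)
  nb #.###: next=#  (t=1,i=6, bit23=1)
  nb #.##.: next=.  (t=2,i=16, bit22=0)
  nb #.#.#: next=.  (t=2,i=6, bit21=0)
  nb #.#..: next=#  (t=3,i=13, bit20=1)
  nb #..##: next=#  (t=0,i=8, bit19=1)
  nb #..#.: next=#  (t=0,i=1, bit18=1)
  nb #...#: next=#  (t=0,i=4, bit17=1)
  nb #....: next=#  (t=0,i=13, bit16=1)
  nb .####: next=#  (t=1,i=0, bit15=1)
  nb .###.: next=.  (t=0,i=10, bit14=0)
  nb .##.#: next=.  (t=3,i=2, bit13=0)
  nb .##..: next=.  (t=2,i=0, bit12=0)
  nb .#.##: next=.  (t=2,i=7, bit11=0)
  nb .#.#.: next=#  (t=2,i=5, bit10=1)
  nb .#..#: next=#  (t=0,i=0, bit9=1)
  nb .#...: next=#  (t=0,i=3, bit8=1)
  nb ..###: next=.  (t=0,i=9, bit7=0)
  nb ..##.: next=.  (t=3,i=1, bit6=0)
  nb ..#.#: next=#  (t=2,i=4, bit5=1)
  nb ..#..: next=#  (t=0,i=2, bit4=1)
  nb ...##: next=.  (t=3,i=0, bit3=0)
  nb ...#.: next=.  (t=0,i=5, bit2=0)
  nb ....#: next=#  (t=0,i=14, bit1=1)
  nb .....: next=#  (t=4,i=2, bit0=1)
  bits 00110111100111111000011100110011 = 933201715

933201715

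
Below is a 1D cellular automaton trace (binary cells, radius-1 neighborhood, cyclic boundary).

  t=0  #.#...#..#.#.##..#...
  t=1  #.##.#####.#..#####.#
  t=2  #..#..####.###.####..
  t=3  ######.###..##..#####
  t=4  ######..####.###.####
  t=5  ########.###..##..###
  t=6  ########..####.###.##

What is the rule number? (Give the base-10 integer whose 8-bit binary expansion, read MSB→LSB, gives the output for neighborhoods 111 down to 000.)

214

  [7] ### => #  t=1,i=6
  [6] ##. => #  t=0,i=14
  [5] #.# => .  t=0,i=1
  [4] #.. => #  t=0,i=3
  [3] .## => .  t=0,i=13
  [2] .#. => #  t=0,i=0
  [1] ..# => #  t=0,i=5
  [0] ... => .  t=0,i=4
  bits 11010110 = 214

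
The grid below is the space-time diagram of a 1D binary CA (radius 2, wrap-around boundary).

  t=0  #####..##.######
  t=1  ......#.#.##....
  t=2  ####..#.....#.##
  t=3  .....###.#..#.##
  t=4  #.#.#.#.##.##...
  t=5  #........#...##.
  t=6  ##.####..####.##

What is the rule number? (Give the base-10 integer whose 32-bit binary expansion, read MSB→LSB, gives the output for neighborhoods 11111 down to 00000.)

  [31] ##### => .  t=0,i=0
  [30] ####. => .  t=0,i=3
  [29] ###.# => .  t=3,i=7
  [28] ###.. => .  t=0,i=4
  [27] ##.## => .  t=0,i=9
  [26] ##.#. => #  t=3,i=8
  [25] ##..# => .  t=0,i=5
  [24] ##... => #  t=1,i=12
  [23] #.### => #  t=0,i=10
  [22] #.##. => .  t=1,i=10
  [21] #.#.# => .  t=1,i=8
  [20] #.#.. => #  t=3,i=9
  [19] #..## => #  t=0,i=6
  [18] #..#. => #  t=2,i=5
  [17] #...# => #  t=4,i=14
  [16] #.... => .  t=1,i=13
  [15] .#### => #  t=0,i=11
  [14] .###. => #  t=3,i=6
  [13] .##.# => #  t=0,i=8
  [12] .##.. => .  t=1,i=11
  [11] .#.## => .  t=1,i=9
  [10] .#.#. => .  t=1,i=7
  [9] .#..# => .  t=3,i=10
  [8] .#... => #  t=2,i=7
  [7] ..### => .  t=3,i=5
  [6] ..##. => .  t=0,i=7
  [5] ..#.# => #  t=1,i=6
  [4] ..#.. => #  t=2,i=6
  [3] ...## => #  t=3,i=4
  [2] ...#. => .  t=1,i=5
  [1] ....# => .  t=1,i=4
  [0] ..... => #  t=1,i=0
  bits 00000101100111101110000100111001 = 94298425

94298425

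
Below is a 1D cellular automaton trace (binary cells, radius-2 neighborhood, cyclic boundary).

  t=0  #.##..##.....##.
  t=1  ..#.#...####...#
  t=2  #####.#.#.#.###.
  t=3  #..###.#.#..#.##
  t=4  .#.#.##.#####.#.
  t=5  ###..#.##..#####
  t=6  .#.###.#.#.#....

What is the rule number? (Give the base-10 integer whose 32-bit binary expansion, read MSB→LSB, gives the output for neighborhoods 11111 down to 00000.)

  ##### -> .   bit 31 = 0  t=2,i=2
  ####. -> #   bit 30 = 1  t=1,i=10
  ###.# -> #   bit 29 = 1  t=2,i=4
  ###.. -> .   bit 28 = 0  t=1,i=11
  ##.## -> #   bit 27 = 1  t=2,i=15
  ##.#. -> #   bit 26 = 1  t=0,i=15
  ##..# -> #   bit 25 = 1  t=0,i=4
  ##... -> #   bit 24 = 1  t=0,i=8
  #.### -> #   bit 23 = 1  t=2,i=0
  #.##. -> #   bit 22 = 1  t=0,i=2
  #.#.# -> .   bit 21 = 0  t=0,i=0
  #.#.. -> #   bit 20 = 1  t=1,i=4
  #..## -> .   bit 19 = 0  t=0,i=5
  #..#. -> #   bit 18 = 1  t=1,i=1
  #...# -> #   bit 17 = 1  t=1,i=6
  #.... -> #   bit 16 = 1  t=0,i=9
  .#### -> .   bit 15 = 0  t=1,i=9
  .###. -> .   bit 14 = 0  t=2,i=13
  .##.# -> .   bit 13 = 0  t=0,i=14
  .##.. -> .   bit 12 = 0  t=0,i=3
  .#.## -> .   bit 11 = 0  t=0,i=1
  .#.#. -> #   bit 10 = 1  t=1,i=3
  .#..# -> #   bit 9 = 1  t=1,i=0
  .#... -> .   bit 8 = 0  t=1,i=5
  ..### -> #   bit 7 = 1  t=1,i=8
  ..##. -> .   bit 6 = 0  t=0,i=6
  ..#.# -> #   bit 5 = 1  t=1,i=2
  ..#.. -> .   bit 4 = 0  t=1,i=15
  ...## -> .   bit 3 = 0  t=0,i=12
  ...#. -> #   bit 2 = 1  t=1,i=14
  ....# -> #   bit 1 = 1  t=0,i=11
  ..... -> #   bit 0 = 1  t=0,i=10
  bits 01101111110101110000011010100111 = 1876362919

1876362919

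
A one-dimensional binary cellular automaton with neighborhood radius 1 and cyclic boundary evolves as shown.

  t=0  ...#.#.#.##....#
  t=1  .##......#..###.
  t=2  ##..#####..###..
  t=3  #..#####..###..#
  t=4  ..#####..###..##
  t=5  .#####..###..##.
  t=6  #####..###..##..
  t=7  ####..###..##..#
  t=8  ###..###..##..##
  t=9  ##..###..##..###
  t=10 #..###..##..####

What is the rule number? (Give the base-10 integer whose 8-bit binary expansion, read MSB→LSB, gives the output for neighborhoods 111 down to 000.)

  ###|#  b7=1 t=1,i=13
  ##.|.  b6=0 t=0,i=10
  #.#|.  b5=0 t=0,i=4
  #..|.  b4=0 t=0,i=0
  .##|#  b3=1 t=0,i=9
  .#.|.  b2=0 t=0,i=3
  ..#|#  b1=1 t=0,i=2
  ...|#  b0=1 t=0,i=1
  bits 10001011 = 139

139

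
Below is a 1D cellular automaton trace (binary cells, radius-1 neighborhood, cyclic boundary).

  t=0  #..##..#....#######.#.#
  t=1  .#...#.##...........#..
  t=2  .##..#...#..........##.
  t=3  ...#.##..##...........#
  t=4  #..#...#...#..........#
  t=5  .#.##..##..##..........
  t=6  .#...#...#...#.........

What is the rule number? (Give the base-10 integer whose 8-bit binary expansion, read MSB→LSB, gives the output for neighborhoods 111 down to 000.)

20

  [7] ### => .  t=0,i=13
  [6] ##. => .  t=0,i=0
  [5] #.# => .  t=0,i=19
  [4] #.. => #  t=0,i=1
  [3] .## => .  t=0,i=3
  [2] .#. => #  t=0,i=7
  [1] ..# => .  t=0,i=2
  [0] ... => .  t=0,i=9
  bits 00010100 = 20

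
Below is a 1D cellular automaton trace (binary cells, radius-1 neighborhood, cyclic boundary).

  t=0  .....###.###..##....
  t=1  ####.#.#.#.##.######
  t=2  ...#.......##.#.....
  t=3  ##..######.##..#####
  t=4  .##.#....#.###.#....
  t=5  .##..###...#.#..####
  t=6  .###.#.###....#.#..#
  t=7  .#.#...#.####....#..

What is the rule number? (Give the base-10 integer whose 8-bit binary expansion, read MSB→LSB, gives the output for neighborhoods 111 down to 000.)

  ### -> .   bit 7 = 0  t=0,i=6
  ##. -> #   bit 6 = 1  t=0,i=7
  #.# -> .   bit 5 = 0  t=0,i=8
  #.. -> #   bit 4 = 1  t=0,i=12
  .## -> #   bit 3 = 1  t=0,i=5
  .#. -> .   bit 2 = 0  t=1,i=5
  ..# -> .   bit 1 = 0  t=0,i=4
  ... -> #   bit 0 = 1  t=0,i=0
  bits 01011001 = 89

89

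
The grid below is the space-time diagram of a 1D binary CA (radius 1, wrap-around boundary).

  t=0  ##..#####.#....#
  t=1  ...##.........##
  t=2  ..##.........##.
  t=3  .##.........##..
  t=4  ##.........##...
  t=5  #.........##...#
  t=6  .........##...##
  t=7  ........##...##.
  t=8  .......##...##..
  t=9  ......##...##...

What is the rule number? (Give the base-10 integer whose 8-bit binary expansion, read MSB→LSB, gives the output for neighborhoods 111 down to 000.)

10

  ### -> .   bit 7 = 0  t=0,i=0
  ##. -> .   bit 6 = 0  t=0,i=1
  #.# -> .   bit 5 = 0  t=0,i=9
  #.. -> .   bit 4 = 0  t=0,i=2
  .## -> #   bit 3 = 1  t=0,i=4
  .#. -> .   bit 2 = 0  t=0,i=10
  ..# -> #   bit 1 = 1  t=0,i=3
  ... -> .   bit 0 = 0  t=0,i=12
  bits 00001010 = 10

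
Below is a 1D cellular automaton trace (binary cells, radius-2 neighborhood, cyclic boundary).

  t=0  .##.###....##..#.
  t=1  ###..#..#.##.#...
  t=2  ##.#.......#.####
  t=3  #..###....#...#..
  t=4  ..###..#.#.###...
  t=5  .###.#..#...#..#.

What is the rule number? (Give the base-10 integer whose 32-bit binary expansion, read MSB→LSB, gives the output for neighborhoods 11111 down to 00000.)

  [31] ##### => .  t=2,i=15
  [30] ####. => #  t=2,i=0
  [29] ###.# => .  t=2,i=1
  [28] ###.. => .  t=0,i=6
  [27] ##.## => .  t=0,i=3
  [26] ##.#. => .  t=1,i=12
  [25] ##..# => #  t=0,i=13
  [24] ##... => .  t=0,i=7
  [23] #.### => .  t=0,i=4
  [22] #.##. => .  t=1,i=10
  [21] #.#.# => .  t=4,i=9
  [20] #.#.. => #  t=1,i=13
  [19] #..## => #  t=0,i=0
  [18] #..#. => .  t=0,i=14
  [17] #...# => #  t=1,i=15
  [16] #.... => #  t=0,i=8
  [15] .#### => #  t=2,i=14
  [14] .###. => #  t=0,i=5
  [13] .##.# => #  t=0,i=2
  [12] .##.. => .  t=0,i=12
  [11] .#.## => .  t=1,i=9
  [10] .#.#. => #  t=4,i=8
  [9] .#..# => .  t=0,i=16
  [8] .#... => #  t=1,i=14
  [7] ..### => #  t=1,i=0
  [6] ..##. => #  t=0,i=1
  [5] ..#.# => .  t=1,i=8
  [4] ..#.. => .  t=0,i=15
  [3] ...## => #  t=0,i=10
  [2] ...#. => #  t=2,i=10
  [1] ....# => .  t=0,i=9
  [0] ..... => .  t=2,i=6
  bits 01000010000110111110010111001100 = 1109124556

1109124556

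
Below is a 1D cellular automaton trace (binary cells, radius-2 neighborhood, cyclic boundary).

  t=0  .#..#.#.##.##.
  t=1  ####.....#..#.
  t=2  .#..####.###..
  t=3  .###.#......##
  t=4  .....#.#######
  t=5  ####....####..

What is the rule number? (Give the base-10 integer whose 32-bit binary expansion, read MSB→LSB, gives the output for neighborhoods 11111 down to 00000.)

  nb #####: next=#  (t=4,i=9, bit31=1)
  nb ####.: next=.  (t=1,i=2, bit30=0)
  nb ###.#: next=.  (t=2,i=7, bit29=0)
  nb ###..: next=.  (t=1,i=3, bit28=0)
  nb ##.##: next=.  (t=0,i=10, bit27=0)
  nb ##.#.: next=.  (t=3,i=4, bit26=0)
  nb ##..#: next=.  (t=0,i=13, bit25=0)
  nb ##...: next=#  (t=1,i=4, bit24=1)
  nb #.###: next=.  (t=1,i=0, bit23=0)
  nb #.##.: next=.  (t=0,i=8, bit22=0)
  nb #.#.#: next=.  (t=0,i=6, bit21=0)
  nb #.#..: next=#  (t=3,i=5, bit20=1)
  nb #..##: next=#  (t=2,i=3, bit19=1)
  nb #..#.: next=#  (t=0,i=0, bit18=1)
  nb #...#: next=#  (t=2,i=13, bit17=1)
  nb #....: next=#  (t=1,i=5, bit16=1)
  nb .####: next=#  (t=1,i=1, bit15=1)
  nb .###.: next=.  (t=2,i=10, bit14=0)
  nb .##.#: next=#  (t=0,i=9, bit13=1)
  nb .##..: next=#  (t=0,i=12, bit12=1)
  nb .#.##: next=.  (t=0,i=7, bit11=0)
  nb .#.#.: next=.  (t=0,i=5, bit10=0)
  nb .#..#: next=#  (t=0,i=2, bit9=1)
  nb .#...: next=.  (t=3,i=6, bit8=0)
  nb ..###: next=.  (t=2,i=4, bit7=0)
  nb ..##.: next=#  (t=3,i=12, bit6=1)
  nb ..#.#: next=.  (t=0,i=4, bit5=0)
  nb ..#..: next=#  (t=0,i=1, bit4=1)
  nb ...##: next=#  (t=3,i=11, bit3=1)
  nb ...#.: next=.  (t=1,i=8, bit2=0)
  nb ....#: next=#  (t=1,i=7, bit1=1)
  nb .....: next=#  (t=1,i=6, bit0=1)
  bits 10000001000111111011001001011011 = 2166338139

2166338139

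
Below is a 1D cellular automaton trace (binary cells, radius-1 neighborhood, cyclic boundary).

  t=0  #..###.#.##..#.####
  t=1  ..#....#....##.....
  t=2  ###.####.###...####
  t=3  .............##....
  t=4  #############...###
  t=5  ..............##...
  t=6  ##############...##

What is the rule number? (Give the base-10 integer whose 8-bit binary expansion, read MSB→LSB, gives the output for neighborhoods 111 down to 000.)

  nb ###: next=.  (t=0,i=4, bit7=0)
  nb ##.: next=.  (t=0,i=0, bit6=0)
  nb #.#: next=.  (t=0,i=6, bit5=0)
  nb #..: next=.  (t=0,i=1, bit4=0)
  nb .##: next=.  (t=0,i=3, bit3=0)
  nb .#.: next=#  (t=0,i=7, bit2=1)
  nb ..#: next=#  (t=0,i=2, bit1=1)
  nb ...: next=#  (t=1,i=0, bit0=1)
  bits 00000111 = 7

7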